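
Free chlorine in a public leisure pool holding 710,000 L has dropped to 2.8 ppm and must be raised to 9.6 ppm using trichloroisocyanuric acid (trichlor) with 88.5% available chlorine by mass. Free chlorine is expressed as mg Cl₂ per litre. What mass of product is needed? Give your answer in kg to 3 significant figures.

5.46 kg

Chlorine deficit: 9.6 − 2.8 = 6.8 ppm = 6.8 mg/L as Cl₂.
Cl₂ equivalent needed: 6.8 mg/L × 710,000 L = 4,828,000 mg = 4828 g.
Product at 88.5% available chlorine: 4828 / 0.885 = 5455 g.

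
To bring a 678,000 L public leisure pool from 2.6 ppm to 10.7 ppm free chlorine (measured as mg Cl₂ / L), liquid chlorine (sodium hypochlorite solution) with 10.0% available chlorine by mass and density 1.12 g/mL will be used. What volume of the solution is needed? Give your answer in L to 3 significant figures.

Chlorine deficit: 10.7 − 2.6 = 8.1 ppm = 8.1 mg/L as Cl₂.
Cl₂ equivalent needed: 8.1 mg/L × 678,000 L = 5,492,000 mg = 5492 g.
Product at 10.0% available chlorine: 5492 / 0.1 = 54,920 g.
Volume at density 1.12 g/mL: 54,920 g ÷ 1.12 g/mL = 49,030 mL.

49.0 L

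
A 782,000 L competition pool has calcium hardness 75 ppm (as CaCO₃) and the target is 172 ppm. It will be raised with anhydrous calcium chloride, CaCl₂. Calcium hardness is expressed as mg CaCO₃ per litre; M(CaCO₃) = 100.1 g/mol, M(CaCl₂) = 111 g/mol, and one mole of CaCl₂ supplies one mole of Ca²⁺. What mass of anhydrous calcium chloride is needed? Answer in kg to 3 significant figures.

84.1 kg

Hardness to add: (172 − 75) = 97 mg/L as CaCO₃ × 782,000 L = 75,850 g as CaCO₃.
Moles of Ca²⁺ (1 mol Ca²⁺ ≡ 1 mol CaCO₃): 75,850 / 100.1 g/mol = 757.8 mol.
Mass of CaCl₂: 757.8 × 111 = 84,110 g.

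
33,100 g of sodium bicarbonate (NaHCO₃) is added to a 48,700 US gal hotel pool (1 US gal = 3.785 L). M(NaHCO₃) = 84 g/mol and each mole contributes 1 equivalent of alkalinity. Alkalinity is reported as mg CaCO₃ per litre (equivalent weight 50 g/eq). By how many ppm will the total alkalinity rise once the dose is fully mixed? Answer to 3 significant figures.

Volume: 48,700 US gal × 3.785 L/gal = 184,330 L.
Moles of NaHCO₃: 33,100 g ÷ 84 g/mol = 394 mol → 394 eq of alkalinity.
As CaCO₃: 394 eq × 50 g/eq = 19,700 g.
Rise: 19,700 g / 184,330 L × 1000 = 106.9 mg/L.

107 ppm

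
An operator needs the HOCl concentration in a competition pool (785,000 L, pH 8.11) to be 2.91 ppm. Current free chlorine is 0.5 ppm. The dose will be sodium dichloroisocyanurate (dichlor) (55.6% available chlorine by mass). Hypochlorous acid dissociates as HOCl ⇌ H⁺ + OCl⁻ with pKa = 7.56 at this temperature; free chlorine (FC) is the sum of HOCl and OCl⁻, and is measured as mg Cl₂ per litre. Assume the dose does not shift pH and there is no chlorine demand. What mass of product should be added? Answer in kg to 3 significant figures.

18.0 kg

[OCl⁻]/[HOCl] = 10^(pH − pKa) = 10^(8.11 − 7.56) = 3.548; fraction as HOCl = 1/(1 + 3.548) = 0.2199.
Free chlorine required for 2.91 ppm HOCl: 2.91 / 0.2199 = 13.24 ppm.
FC to add: 13.24 − 0.5 = 12.74 mg/L as Cl₂.
Cl₂ equivalent: 12.74 mg/L × 785,000 L = 9997 g.
Product at 55.6% available Cl: 9997 / 0.556 = 17,980 g.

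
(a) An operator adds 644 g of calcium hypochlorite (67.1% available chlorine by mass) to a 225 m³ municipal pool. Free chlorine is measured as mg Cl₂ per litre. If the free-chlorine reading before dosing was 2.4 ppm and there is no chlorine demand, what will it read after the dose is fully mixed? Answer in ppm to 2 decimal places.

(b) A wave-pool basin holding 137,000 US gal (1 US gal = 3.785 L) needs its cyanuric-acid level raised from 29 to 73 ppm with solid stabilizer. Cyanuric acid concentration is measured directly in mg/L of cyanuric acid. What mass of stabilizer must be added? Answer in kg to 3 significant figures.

(a) Volume: 225 m³ = 225,000 L.
(a) Available chlorine delivered: 644 g × 0.671 = 432.1 g as Cl₂.
(a) Concentration rise: 432.1 g / 225,000 L = 1.921 mg/L = 1.92 ppm.
(a) Final FC: 2.4 + 1.92 = 4.32 ppm.

(b) Volume: 137,000 US gal × 3.785 L/gal = 518,545 L.
(b) CYA to add: (73 − 29) = 44 mg/L × 518,545 L = 22,820 g cyanuric acid.

(a) 4.32 ppm; (b) 22.8 kg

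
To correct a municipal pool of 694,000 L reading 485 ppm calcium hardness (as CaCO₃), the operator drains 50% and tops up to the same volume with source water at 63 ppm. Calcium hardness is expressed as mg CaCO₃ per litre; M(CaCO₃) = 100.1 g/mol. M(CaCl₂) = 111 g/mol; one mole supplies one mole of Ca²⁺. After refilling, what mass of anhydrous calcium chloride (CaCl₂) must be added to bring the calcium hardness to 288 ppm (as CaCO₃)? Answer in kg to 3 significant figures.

10.8 kg

After draining 50% and refilling: 485 × 0.50 + 63 × 0.50 = 274 ppm.
Deficit to target: 288 − 274 = 14 mg/L.
As CaCO₃: 14 mg/L × 694,000 L = 9716 g; ÷ 100.1 = 97.06 mol Ca²⁺.
Mass: 97.06 × 111 = 10,770 g.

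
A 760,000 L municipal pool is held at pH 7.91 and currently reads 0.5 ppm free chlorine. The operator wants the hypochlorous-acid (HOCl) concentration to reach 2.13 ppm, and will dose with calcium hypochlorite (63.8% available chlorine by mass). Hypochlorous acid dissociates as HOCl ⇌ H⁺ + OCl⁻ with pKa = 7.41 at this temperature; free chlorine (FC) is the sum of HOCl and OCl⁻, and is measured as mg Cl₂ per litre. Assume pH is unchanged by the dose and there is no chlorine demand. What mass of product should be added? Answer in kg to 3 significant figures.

[OCl⁻]/[HOCl] = 10^(pH − pKa) = 10^(7.91 − 7.41) = 3.162; fraction as HOCl = 1/(1 + 3.162) = 0.2403.
Free chlorine required for 2.13 ppm HOCl: 2.13 / 0.2403 = 8.866 ppm.
FC to add: 8.866 − 0.5 = 8.366 mg/L as Cl₂.
Cl₂ equivalent: 8.366 mg/L × 760,000 L = 6358 g.
Product at 63.8% available Cl: 6358 / 0.638 = 9965 g.

9.97 kg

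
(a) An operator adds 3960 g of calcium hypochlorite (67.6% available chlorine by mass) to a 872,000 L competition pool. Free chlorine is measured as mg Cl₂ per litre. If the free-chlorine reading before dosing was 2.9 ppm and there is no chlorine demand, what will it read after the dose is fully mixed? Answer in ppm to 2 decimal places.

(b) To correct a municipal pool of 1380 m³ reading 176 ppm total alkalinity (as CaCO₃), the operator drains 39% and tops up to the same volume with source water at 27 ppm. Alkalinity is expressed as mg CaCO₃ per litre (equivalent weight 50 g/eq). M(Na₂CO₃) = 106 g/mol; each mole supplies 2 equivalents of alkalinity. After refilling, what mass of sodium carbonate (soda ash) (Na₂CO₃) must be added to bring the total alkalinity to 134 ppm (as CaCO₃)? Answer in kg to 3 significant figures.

(a) Available chlorine delivered: 3960 g × 0.676 = 2677 g as Cl₂.
(a) Concentration rise: 2677 g / 872,000 L = 3.07 mg/L = 3.07 ppm.
(a) Final FC: 2.9 + 3.07 = 5.97 ppm.

(b) Volume: 1380 m³ = 1,380,000 L.
(b) After draining 39% and refilling: 176 × 0.61 + 27 × 0.39 = 117.89 ppm.
(b) Deficit to target: 134 − 117.89 = 16.11 mg/L.
(b) As CaCO₃: 16.11 mg/L × 1,380,000 L = 22,230 g; ÷ 50 g/eq ÷ 2 = 222.3 mol Na₂CO₃.
(b) Mass: 222.3 × 106 = 23,570 g.

(a) 5.97 ppm; (b) 23.6 kg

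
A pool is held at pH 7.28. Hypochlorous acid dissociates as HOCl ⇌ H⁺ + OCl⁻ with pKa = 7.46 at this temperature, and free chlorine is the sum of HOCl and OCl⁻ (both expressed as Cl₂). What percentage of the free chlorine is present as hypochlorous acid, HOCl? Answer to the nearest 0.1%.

60.2%

[OCl⁻]/[HOCl] = 10^(pH − pKa) = 10^(7.28 − 7.46) = 10^-0.18 = 0.6607.
Fraction as HOCl = 1 / (1 + 0.6607) = 0.6022.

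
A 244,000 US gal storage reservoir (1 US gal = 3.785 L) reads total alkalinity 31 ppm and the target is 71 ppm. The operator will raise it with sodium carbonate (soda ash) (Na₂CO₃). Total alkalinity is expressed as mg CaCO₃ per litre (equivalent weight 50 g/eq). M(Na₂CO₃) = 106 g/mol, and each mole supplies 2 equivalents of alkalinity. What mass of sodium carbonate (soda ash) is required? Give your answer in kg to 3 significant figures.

Volume: 244,000 US gal × 3.785 L/gal = 923,540 L.
Alkalinity to add: (71 − 31) = 40 mg/L as CaCO₃ × 923,540 L = 36,940 g as CaCO₃.
Equivalents: 36,940 g ÷ 50 g/eq = 738.8 eq.
Each mole of Na₂CO₃ supplies 2 eq, so 738.8 / 2 = 369.4 mol.
Mass: 369.4 mol × 106 g/mol = 39,160 g.

39.2 kg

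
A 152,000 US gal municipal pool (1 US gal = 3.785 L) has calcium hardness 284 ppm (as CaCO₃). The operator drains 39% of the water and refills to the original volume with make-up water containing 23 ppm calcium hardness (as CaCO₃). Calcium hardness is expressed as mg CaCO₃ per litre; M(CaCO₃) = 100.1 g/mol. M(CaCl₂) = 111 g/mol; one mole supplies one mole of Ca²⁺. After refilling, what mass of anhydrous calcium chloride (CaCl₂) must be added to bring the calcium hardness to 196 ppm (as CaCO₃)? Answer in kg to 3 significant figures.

8.80 kg

Volume: 152,000 US gal × 3.785 L/gal = 575,320 L.
After draining 39% and refilling: 284 × 0.61 + 23 × 0.39 = 182.21 ppm.
Deficit to target: 196 − 182.21 = 13.79 mg/L.
As CaCO₃: 13.79 mg/L × 575,320 L = 7934 g; ÷ 100.1 = 79.26 mol Ca²⁺.
Mass: 79.26 × 111 = 8798 g.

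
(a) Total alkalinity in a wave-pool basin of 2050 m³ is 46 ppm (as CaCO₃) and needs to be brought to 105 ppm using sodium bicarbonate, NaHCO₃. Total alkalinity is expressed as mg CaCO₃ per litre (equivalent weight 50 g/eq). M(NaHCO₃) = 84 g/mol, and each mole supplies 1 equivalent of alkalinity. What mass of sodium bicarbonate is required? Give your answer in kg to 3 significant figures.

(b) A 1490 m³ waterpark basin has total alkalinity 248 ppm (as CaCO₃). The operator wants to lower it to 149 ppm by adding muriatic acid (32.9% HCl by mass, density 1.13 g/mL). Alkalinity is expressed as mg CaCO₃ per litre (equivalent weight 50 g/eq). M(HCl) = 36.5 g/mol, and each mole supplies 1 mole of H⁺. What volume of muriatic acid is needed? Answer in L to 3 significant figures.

(a) 203 kg; (b) 290 L

(a) Volume: 2050 m³ = 2,050,000 L.
(a) Alkalinity to add: (105 − 46) = 59 mg/L as CaCO₃ × 2,050,000 L = 121,000 g as CaCO₃.
(a) Equivalents: 121,000 g ÷ 50 g/eq = 2419 eq.
(a) NaHCO₃ supplies 1 eq per mole → 2419 mol.
(a) Mass: 2419 mol × 84 g/mol = 203,200 g.

(b) Volume: 1490 m³ = 1,490,000 L.
(b) Alkalinity to neutralize: (248 − 149) = 99 mg/L as CaCO₃ × 1,490,000 L = 147,500 g as CaCO₃.
(b) Equivalents of H⁺ required: 147,500 ÷ 50 g/eq = 2950 eq = 2950 mol HCl.
(b) Mass of HCl: 2950 × 36.5 = 107,700 g.
(b) Mass of 32.9% solution: 107,700 / 0.329 = 327,300 g.
(b) Volume: 327,300 g ÷ 1.13 g/mL = 289,600 mL.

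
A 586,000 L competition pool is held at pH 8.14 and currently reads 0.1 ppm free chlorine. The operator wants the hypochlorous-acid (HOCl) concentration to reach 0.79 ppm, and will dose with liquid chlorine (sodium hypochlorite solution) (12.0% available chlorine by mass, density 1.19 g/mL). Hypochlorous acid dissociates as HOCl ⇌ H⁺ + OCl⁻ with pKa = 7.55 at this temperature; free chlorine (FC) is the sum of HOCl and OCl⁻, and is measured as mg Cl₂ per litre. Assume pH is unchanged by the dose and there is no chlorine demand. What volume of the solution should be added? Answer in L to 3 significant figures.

[OCl⁻]/[HOCl] = 10^(pH − pKa) = 10^(8.14 − 7.55) = 3.89; fraction as HOCl = 1/(1 + 3.89) = 0.2045.
Free chlorine required for 0.79 ppm HOCl: 0.79 / 0.2045 = 3.863 ppm.
FC to add: 3.863 − 0.1 = 3.763 mg/L as Cl₂.
Cl₂ equivalent: 3.763 mg/L × 586,000 L = 2205 g.
Product at 12.0% available Cl: 2205 / 0.12 = 18,380 g.
Volume: 18,380 g ÷ 1.19 g/mL = 15,440 mL.

15.4 L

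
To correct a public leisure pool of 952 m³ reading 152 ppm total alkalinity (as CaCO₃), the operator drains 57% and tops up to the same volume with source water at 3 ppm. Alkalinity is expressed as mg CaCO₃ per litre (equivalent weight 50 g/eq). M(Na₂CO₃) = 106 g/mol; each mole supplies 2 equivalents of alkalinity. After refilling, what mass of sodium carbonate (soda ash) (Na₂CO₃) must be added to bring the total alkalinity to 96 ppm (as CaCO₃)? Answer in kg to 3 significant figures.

29.2 kg

Volume: 952 m³ = 952,000 L.
After draining 57% and refilling: 152 × 0.43 + 3 × 0.57 = 67.07 ppm.
Deficit to target: 96 − 67.07 = 28.93 mg/L.
As CaCO₃: 28.93 mg/L × 952,000 L = 27,540 g; ÷ 50 g/eq ÷ 2 = 275.4 mol Na₂CO₃.
Mass: 275.4 × 106 = 29,190 g.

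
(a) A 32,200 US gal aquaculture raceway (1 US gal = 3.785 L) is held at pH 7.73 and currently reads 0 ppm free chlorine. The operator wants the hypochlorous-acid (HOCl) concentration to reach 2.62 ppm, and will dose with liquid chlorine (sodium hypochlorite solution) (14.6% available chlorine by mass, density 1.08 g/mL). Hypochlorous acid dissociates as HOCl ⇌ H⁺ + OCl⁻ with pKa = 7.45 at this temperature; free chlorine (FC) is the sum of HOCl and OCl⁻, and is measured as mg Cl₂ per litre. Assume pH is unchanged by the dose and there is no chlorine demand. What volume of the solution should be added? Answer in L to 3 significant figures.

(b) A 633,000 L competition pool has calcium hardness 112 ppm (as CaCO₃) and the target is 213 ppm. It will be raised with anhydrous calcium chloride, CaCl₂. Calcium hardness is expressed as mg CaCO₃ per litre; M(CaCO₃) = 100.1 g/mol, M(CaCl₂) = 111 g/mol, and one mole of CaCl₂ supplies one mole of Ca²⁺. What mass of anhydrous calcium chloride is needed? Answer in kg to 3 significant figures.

(a) 5.88 L; (b) 70.9 kg

(a) Volume: 32,200 US gal × 3.785 L/gal = 121,877 L.
(a) [OCl⁻]/[HOCl] = 10^(pH − pKa) = 10^(7.73 − 7.45) = 1.905; fraction as HOCl = 1/(1 + 1.905) = 0.3442.
(a) Free chlorine required for 2.62 ppm HOCl: 2.62 / 0.3442 = 7.612 ppm.
(a) FC to add: 7.612 − 0 = 7.612 mg/L as Cl₂.
(a) Cl₂ equivalent: 7.612 mg/L × 121,877 L = 927.8 g.
(a) Product at 14.6% available Cl: 927.8 / 0.146 = 6355 g.
(a) Volume: 6355 g ÷ 1.08 g/mL = 5884 mL.

(b) Hardness to add: (213 − 112) = 101 mg/L as CaCO₃ × 633,000 L = 63,930 g as CaCO₃.
(b) Moles of Ca²⁺ (1 mol Ca²⁺ ≡ 1 mol CaCO₃): 63,930 / 100.1 g/mol = 638.7 mol.
(b) Mass of CaCl₂: 638.7 × 111 = 70,890 g.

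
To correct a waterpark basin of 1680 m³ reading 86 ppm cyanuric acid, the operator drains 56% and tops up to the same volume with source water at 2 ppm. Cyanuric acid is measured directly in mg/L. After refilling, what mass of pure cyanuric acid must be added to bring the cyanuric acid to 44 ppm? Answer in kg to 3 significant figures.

Volume: 1680 m³ = 1,680,000 L.
After draining 56% and refilling: 86 × 0.44 + 2 × 0.56 = 38.96 ppm.
Deficit to target: 44 − 38.96 = 5.04 mg/L.
Mass: 5.04 mg/L × 1,680,000 L = 8467 g cyanuric acid.

8.47 kg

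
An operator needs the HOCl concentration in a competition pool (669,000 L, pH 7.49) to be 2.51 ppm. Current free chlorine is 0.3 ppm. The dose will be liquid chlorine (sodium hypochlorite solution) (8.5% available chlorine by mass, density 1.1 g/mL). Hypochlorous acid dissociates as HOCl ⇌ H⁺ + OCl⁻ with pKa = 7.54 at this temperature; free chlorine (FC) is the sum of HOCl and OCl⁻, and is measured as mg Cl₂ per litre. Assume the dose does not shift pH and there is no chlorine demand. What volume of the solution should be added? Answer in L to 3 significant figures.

31.8 L

[OCl⁻]/[HOCl] = 10^(pH − pKa) = 10^(7.49 − 7.54) = 0.8913; fraction as HOCl = 1/(1 + 0.8913) = 0.5288.
Free chlorine required for 2.51 ppm HOCl: 2.51 / 0.5288 = 4.747 ppm.
FC to add: 4.747 − 0.3 = 4.447 mg/L as Cl₂.
Cl₂ equivalent: 4.447 mg/L × 669,000 L = 2975 g.
Product at 8.5% available Cl: 2975 / 0.085 = 35,000 g.
Volume: 35,000 g ÷ 1.1 g/mL = 31,820 mL.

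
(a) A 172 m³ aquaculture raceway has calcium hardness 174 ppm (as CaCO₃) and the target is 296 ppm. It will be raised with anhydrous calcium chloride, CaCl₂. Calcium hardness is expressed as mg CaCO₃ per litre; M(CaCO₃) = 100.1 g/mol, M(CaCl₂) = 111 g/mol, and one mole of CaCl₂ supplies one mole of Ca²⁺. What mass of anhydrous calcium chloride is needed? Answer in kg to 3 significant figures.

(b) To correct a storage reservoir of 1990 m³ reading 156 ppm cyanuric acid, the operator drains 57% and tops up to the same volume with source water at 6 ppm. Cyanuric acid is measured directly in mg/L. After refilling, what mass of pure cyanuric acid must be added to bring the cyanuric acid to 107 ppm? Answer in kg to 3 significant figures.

(a) 23.3 kg; (b) 72.6 kg

(a) Volume: 172 m³ = 172,000 L.
(a) Hardness to add: (296 − 174) = 122 mg/L as CaCO₃ × 172,000 L = 20,980 g as CaCO₃.
(a) Moles of Ca²⁺ (1 mol Ca²⁺ ≡ 1 mol CaCO₃): 20,980 / 100.1 g/mol = 209.6 mol.
(a) Mass of CaCl₂: 209.6 × 111 = 23,270 g.

(b) Volume: 1990 m³ = 1,990,000 L.
(b) After draining 57% and refilling: 156 × 0.43 + 6 × 0.57 = 70.5 ppm.
(b) Deficit to target: 107 − 70.5 = 36.5 mg/L.
(b) Mass: 36.5 mg/L × 1,990,000 L = 72,630 g cyanuric acid.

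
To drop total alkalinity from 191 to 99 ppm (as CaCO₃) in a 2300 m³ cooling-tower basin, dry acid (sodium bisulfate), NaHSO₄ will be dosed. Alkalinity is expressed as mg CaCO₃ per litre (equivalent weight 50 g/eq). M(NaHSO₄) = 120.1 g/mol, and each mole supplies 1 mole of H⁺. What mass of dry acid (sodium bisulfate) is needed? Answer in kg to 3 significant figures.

508 kg

Volume: 2300 m³ = 2,300,000 L.
Alkalinity to neutralize: (191 − 99) = 92 mg/L as CaCO₃ × 2,300,000 L = 211,600 g as CaCO₃.
Equivalents of H⁺ required: 211,600 ÷ 50 g/eq = 4232 eq = 4232 mol NaHSO₄.
Mass of NaHSO₄: 4232 × 120.1 = 508,300 g.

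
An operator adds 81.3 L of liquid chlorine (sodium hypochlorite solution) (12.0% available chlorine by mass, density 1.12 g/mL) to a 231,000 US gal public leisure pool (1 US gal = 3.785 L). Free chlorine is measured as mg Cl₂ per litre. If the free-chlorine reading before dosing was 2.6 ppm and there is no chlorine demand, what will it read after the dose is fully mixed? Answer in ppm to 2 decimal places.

Volume: 231,000 US gal × 3.785 L/gal = 874,335 L.
Mass of solution: 81.3 L × 1000 mL/L × 1.12 g/mL = 91,060 g.
Available chlorine delivered: 91,060 g × 0.12 = 10,930 g as Cl₂.
Concentration rise: 10,930 g / 874,335 L = 12.5 mg/L = 12.50 ppm.
Final FC: 2.6 + 12.50 = 15.10 ppm.

15.10 ppm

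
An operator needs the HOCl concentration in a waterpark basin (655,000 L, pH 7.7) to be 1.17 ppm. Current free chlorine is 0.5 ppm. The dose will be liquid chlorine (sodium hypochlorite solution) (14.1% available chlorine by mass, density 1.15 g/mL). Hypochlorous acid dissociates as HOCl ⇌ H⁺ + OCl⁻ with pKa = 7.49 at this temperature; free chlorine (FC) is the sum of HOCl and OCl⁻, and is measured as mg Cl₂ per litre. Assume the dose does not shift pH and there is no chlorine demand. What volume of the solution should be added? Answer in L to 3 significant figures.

10.4 L

[OCl⁻]/[HOCl] = 10^(pH − pKa) = 10^(7.7 − 7.49) = 1.622; fraction as HOCl = 1/(1 + 1.622) = 0.3814.
Free chlorine required for 1.17 ppm HOCl: 1.17 / 0.3814 = 3.068 ppm.
FC to add: 3.068 − 0.5 = 2.568 mg/L as Cl₂.
Cl₂ equivalent: 2.568 mg/L × 655,000 L = 1682 g.
Product at 14.1% available Cl: 1682 / 0.141 = 11,930 g.
Volume: 11,930 g ÷ 1.15 g/mL = 10,370 mL.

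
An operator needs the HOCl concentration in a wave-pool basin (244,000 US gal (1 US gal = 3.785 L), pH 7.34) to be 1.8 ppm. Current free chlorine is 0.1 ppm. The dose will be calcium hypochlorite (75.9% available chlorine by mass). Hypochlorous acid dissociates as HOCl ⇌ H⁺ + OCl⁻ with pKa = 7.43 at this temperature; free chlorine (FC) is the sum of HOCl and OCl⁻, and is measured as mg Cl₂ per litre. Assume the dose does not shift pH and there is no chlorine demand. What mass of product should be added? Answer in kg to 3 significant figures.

3.85 kg

Volume: 244,000 US gal × 3.785 L/gal = 923,540 L.
[OCl⁻]/[HOCl] = 10^(pH − pKa) = 10^(7.34 − 7.43) = 0.8128; fraction as HOCl = 1/(1 + 0.8128) = 0.5516.
Free chlorine required for 1.8 ppm HOCl: 1.8 / 0.5516 = 3.263 ppm.
FC to add: 3.263 − 0.1 = 3.163 mg/L as Cl₂.
Cl₂ equivalent: 3.163 mg/L × 923,540 L = 2921 g.
Product at 75.9% available Cl: 2921 / 0.759 = 3849 g.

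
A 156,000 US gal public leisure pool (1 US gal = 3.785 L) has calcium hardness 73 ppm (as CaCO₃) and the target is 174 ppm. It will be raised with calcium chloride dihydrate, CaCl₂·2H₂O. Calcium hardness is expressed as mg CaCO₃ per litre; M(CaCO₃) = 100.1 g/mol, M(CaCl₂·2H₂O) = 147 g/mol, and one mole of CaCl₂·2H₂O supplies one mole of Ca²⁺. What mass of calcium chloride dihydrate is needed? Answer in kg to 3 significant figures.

Volume: 156,000 US gal × 3.785 L/gal = 590,460 L.
Hardness to add: (174 − 73) = 101 mg/L as CaCO₃ × 590,460 L = 59,640 g as CaCO₃.
Moles of Ca²⁺ (1 mol Ca²⁺ ≡ 1 mol CaCO₃): 59,640 / 100.1 g/mol = 595.8 mol.
Mass of CaCl₂·2H₂O: 595.8 × 147 = 87,580 g.

87.6 kg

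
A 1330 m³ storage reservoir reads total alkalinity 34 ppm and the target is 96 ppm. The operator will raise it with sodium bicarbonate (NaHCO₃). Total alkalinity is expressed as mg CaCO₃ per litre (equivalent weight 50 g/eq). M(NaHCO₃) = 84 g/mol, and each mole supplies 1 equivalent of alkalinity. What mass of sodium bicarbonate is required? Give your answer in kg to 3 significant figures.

Volume: 1330 m³ = 1,330,000 L.
Alkalinity to add: (96 − 34) = 62 mg/L as CaCO₃ × 1,330,000 L = 82,460 g as CaCO₃.
Equivalents: 82,460 g ÷ 50 g/eq = 1649 eq.
NaHCO₃ supplies 1 eq per mole → 1649 mol.
Mass: 1649 mol × 84 g/mol = 138,500 g.

139 kg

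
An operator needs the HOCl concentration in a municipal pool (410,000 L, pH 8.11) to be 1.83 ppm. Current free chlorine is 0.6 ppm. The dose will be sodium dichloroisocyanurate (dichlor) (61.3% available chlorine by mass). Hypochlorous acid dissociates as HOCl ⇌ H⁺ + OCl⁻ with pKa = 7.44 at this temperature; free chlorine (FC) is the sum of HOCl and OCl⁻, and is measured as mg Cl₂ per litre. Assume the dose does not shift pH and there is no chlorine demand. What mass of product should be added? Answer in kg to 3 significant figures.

[OCl⁻]/[HOCl] = 10^(pH − pKa) = 10^(8.11 − 7.44) = 4.677; fraction as HOCl = 1/(1 + 4.677) = 0.1761.
Free chlorine required for 1.83 ppm HOCl: 1.83 / 0.1761 = 10.39 ppm.
FC to add: 10.39 − 0.6 = 9.79 mg/L as Cl₂.
Cl₂ equivalent: 9.79 mg/L × 410,000 L = 4014 g.
Product at 61.3% available Cl: 4014 / 0.613 = 6548 g.

6.55 kg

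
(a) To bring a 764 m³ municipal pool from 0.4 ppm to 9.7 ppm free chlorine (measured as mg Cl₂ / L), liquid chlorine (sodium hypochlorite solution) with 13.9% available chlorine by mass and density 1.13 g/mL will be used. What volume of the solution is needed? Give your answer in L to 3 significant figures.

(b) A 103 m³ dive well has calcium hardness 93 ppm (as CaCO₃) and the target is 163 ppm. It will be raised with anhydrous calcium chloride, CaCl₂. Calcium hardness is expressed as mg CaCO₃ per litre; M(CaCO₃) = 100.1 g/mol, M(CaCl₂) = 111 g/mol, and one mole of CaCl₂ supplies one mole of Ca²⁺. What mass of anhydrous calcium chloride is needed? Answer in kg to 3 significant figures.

(a) Volume: 764 m³ = 764,000 L.
(a) Chlorine deficit: 9.7 − 0.4 = 9.3 ppm = 9.3 mg/L as Cl₂.
(a) Cl₂ equivalent needed: 9.3 mg/L × 764,000 L = 7,105,000 mg = 7105 g.
(a) Product at 13.9% available chlorine: 7105 / 0.139 = 51,120 g.
(a) Volume at density 1.13 g/mL: 51,120 g ÷ 1.13 g/mL = 45,240 mL.

(b) Volume: 103 m³ = 103,000 L.
(b) Hardness to add: (163 − 93) = 70 mg/L as CaCO₃ × 103,000 L = 7210 g as CaCO₃.
(b) Moles of Ca²⁺ (1 mol Ca²⁺ ≡ 1 mol CaCO₃): 7210 / 100.1 g/mol = 72.03 mol.
(b) Mass of CaCl₂: 72.03 × 111 = 7995 g.

(a) 45.2 L; (b) 8.00 kg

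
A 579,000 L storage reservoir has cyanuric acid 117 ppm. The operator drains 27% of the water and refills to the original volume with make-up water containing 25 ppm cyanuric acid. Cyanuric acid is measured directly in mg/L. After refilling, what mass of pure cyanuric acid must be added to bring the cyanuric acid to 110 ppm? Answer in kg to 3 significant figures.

10.3 kg

After draining 27% and refilling: 117 × 0.73 + 25 × 0.27 = 92.16 ppm.
Deficit to target: 110 − 92.16 = 17.84 mg/L.
Mass: 17.84 mg/L × 579,000 L = 10,330 g cyanuric acid.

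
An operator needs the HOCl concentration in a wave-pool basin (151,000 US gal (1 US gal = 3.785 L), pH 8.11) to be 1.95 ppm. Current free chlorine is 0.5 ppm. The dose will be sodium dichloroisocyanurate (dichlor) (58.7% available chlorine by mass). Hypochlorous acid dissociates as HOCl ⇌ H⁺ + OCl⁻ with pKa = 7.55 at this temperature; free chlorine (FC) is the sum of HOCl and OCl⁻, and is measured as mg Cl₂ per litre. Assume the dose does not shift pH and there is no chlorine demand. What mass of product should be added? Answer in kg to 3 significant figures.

Volume: 151,000 US gal × 3.785 L/gal = 571,535 L.
[OCl⁻]/[HOCl] = 10^(pH − pKa) = 10^(8.11 − 7.55) = 3.631; fraction as HOCl = 1/(1 + 3.631) = 0.2159.
Free chlorine required for 1.95 ppm HOCl: 1.95 / 0.2159 = 9.03 ppm.
FC to add: 9.03 − 0.5 = 8.53 mg/L as Cl₂.
Cl₂ equivalent: 8.53 mg/L × 571,535 L = 4875 g.
Product at 58.7% available Cl: 4875 / 0.587 = 8305 g.

8.31 kg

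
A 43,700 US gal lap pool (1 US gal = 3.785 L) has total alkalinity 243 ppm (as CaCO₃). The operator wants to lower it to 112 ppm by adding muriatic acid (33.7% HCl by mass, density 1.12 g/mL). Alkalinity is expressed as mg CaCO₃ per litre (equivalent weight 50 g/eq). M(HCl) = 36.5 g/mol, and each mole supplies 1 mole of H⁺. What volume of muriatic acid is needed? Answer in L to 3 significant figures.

41.9 L

Volume: 43,700 US gal × 3.785 L/gal = 165,404 L.
Alkalinity to neutralize: (243 − 112) = 131 mg/L as CaCO₃ × 165,404 L = 21,670 g as CaCO₃.
Equivalents of H⁺ required: 21,670 ÷ 50 g/eq = 433.4 eq = 433.4 mol HCl.
Mass of HCl: 433.4 × 36.5 = 15,820 g.
Mass of 33.7% solution: 15,820 / 0.337 = 46,940 g.
Volume: 46,940 g ÷ 1.12 g/mL = 41,910 mL.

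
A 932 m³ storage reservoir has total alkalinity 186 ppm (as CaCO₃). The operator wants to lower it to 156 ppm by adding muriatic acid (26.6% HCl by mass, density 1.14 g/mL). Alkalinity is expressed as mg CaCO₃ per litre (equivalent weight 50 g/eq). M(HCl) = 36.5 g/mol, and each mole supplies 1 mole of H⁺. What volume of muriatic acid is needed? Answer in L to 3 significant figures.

Volume: 932 m³ = 932,000 L.
Alkalinity to neutralize: (186 − 156) = 30 mg/L as CaCO₃ × 932,000 L = 27,960 g as CaCO₃.
Equivalents of H⁺ required: 27,960 ÷ 50 g/eq = 559.2 eq = 559.2 mol HCl.
Mass of HCl: 559.2 × 36.5 = 20,410 g.
Mass of 26.6% solution: 20,410 / 0.266 = 76,730 g.
Volume: 76,730 g ÷ 1.14 g/mL = 67,310 mL.

67.3 L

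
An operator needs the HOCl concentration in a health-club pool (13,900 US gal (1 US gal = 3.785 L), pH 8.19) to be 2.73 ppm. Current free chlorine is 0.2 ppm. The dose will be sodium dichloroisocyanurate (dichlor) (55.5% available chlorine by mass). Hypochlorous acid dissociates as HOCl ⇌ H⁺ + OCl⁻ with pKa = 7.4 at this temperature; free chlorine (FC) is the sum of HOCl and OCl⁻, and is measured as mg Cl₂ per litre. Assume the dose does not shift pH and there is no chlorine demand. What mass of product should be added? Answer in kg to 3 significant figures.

1.84 kg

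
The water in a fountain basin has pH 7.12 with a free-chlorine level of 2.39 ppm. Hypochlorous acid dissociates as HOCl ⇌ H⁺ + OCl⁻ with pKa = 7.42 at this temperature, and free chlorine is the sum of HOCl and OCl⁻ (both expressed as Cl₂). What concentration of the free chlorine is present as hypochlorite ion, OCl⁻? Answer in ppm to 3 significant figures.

0.798 ppm

[OCl⁻]/[HOCl] = 10^(pH − pKa) = 10^(7.12 − 7.42) = 10^-0.30 = 0.5012.
Fraction as HOCl = 1 / (1 + 0.5012) = 0.6661.
OCl⁻ = (1 − 0.6661) × 2.39 ppm = 0.7979 ppm.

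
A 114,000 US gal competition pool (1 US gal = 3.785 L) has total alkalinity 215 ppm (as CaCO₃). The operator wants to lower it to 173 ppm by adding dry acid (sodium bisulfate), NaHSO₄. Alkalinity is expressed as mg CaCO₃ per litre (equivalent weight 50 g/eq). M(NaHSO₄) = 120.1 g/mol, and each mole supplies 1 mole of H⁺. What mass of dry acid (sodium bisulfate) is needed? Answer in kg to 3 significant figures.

43.5 kg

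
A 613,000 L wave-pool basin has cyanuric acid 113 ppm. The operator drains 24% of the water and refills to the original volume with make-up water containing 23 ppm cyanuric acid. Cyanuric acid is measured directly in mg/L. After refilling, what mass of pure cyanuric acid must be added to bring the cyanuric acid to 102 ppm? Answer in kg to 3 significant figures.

After draining 24% and refilling: 113 × 0.76 + 23 × 0.24 = 91.4 ppm.
Deficit to target: 102 − 91.4 = 10.6 mg/L.
Mass: 10.6 mg/L × 613,000 L = 6498 g cyanuric acid.

6.50 kg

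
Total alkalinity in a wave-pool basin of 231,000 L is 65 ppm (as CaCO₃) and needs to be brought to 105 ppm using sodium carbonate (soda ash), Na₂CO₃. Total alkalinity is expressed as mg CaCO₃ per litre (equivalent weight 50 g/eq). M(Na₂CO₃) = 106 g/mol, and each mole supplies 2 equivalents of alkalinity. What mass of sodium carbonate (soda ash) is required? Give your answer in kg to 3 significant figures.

9.79 kg

Alkalinity to add: (105 − 65) = 40 mg/L as CaCO₃ × 231,000 L = 9240 g as CaCO₃.
Equivalents: 9240 g ÷ 50 g/eq = 184.8 eq.
Each mole of Na₂CO₃ supplies 2 eq, so 184.8 / 2 = 92.4 mol.
Mass: 92.4 mol × 106 g/mol = 9794 g.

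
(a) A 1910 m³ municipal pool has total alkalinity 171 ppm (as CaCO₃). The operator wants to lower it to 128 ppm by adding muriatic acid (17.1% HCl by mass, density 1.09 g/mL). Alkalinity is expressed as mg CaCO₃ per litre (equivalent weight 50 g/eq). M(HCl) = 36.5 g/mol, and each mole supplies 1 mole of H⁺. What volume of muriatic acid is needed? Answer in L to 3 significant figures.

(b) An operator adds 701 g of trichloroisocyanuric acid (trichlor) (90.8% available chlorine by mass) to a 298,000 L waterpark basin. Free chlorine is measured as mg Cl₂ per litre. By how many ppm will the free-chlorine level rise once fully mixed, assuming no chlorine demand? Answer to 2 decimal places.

(a) Volume: 1910 m³ = 1,910,000 L.
(a) Alkalinity to neutralize: (171 − 128) = 43 mg/L as CaCO₃ × 1,910,000 L = 82,130 g as CaCO₃.
(a) Equivalents of H⁺ required: 82,130 ÷ 50 g/eq = 1643 eq = 1643 mol HCl.
(a) Mass of HCl: 1643 × 36.5 = 59,950 g.
(a) Mass of 17.1% solution: 59,950 / 0.171 = 350,600 g.
(a) Volume: 350,600 g ÷ 1.09 g/mL = 321,700 mL.

(b) Available chlorine delivered: 701 g × 0.908 = 636.5 g as Cl₂.
(b) Concentration rise: 636.5 g / 298,000 L = 2.136 mg/L = 2.14 ppm.

(a) 322 L; (b) 2.14 ppm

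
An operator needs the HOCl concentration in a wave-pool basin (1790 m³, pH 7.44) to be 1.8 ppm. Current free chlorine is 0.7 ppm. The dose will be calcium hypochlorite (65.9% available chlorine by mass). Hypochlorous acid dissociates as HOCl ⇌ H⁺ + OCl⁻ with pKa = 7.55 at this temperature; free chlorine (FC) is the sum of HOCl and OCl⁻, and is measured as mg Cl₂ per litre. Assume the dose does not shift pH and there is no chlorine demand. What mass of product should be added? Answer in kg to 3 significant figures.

Volume: 1790 m³ = 1,790,000 L.
[OCl⁻]/[HOCl] = 10^(pH − pKa) = 10^(7.44 − 7.55) = 0.7762; fraction as HOCl = 1/(1 + 0.7762) = 0.563.
Free chlorine required for 1.8 ppm HOCl: 1.8 / 0.563 = 3.197 ppm.
FC to add: 3.197 − 0.7 = 2.497 mg/L as Cl₂.
Cl₂ equivalent: 2.497 mg/L × 1,790,000 L = 4470 g.
Product at 65.9% available Cl: 4470 / 0.659 = 6783 g.

6.78 kg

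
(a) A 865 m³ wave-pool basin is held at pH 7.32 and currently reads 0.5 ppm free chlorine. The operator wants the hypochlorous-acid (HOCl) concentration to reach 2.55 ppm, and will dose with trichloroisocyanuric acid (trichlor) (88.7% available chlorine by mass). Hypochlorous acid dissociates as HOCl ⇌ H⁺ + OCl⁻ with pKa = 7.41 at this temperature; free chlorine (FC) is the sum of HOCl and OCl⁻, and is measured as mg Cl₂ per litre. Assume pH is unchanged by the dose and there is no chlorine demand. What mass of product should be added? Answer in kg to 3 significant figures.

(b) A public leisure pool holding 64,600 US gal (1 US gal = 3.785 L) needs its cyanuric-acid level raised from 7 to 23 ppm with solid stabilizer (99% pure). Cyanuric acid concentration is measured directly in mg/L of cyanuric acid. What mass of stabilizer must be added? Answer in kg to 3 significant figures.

(a) 4.02 kg; (b) 3.95 kg

(a) Volume: 865 m³ = 865,000 L.
(a) [OCl⁻]/[HOCl] = 10^(pH − pKa) = 10^(7.32 − 7.41) = 0.8128; fraction as HOCl = 1/(1 + 0.8128) = 0.5516.
(a) Free chlorine required for 2.55 ppm HOCl: 2.55 / 0.5516 = 4.623 ppm.
(a) FC to add: 4.623 − 0.5 = 4.123 mg/L as Cl₂.
(a) Cl₂ equivalent: 4.123 mg/L × 865,000 L = 3566 g.
(a) Product at 88.7% available Cl: 3566 / 0.887 = 4020 g.

(b) Volume: 64,600 US gal × 3.785 L/gal = 244,511 L.
(b) CYA to add: (23 − 7) = 16 mg/L × 244,511 L = 3912 g cyanuric acid.
(b) At 99% purity: 3912 / 0.99 = 3952 g product.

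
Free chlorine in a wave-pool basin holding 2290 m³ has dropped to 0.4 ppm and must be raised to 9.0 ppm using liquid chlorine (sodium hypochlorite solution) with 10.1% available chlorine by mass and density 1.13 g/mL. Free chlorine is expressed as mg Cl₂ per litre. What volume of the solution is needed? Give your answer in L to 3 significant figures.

Volume: 2290 m³ = 2,290,000 L.
Chlorine deficit: 9.0 − 0.4 = 8.6 ppm = 8.6 mg/L as Cl₂.
Cl₂ equivalent needed: 8.6 mg/L × 2,290,000 L = 19,690,000 mg = 19,690 g.
Product at 10.1% available chlorine: 19,690 / 0.101 = 195,000 g.
Volume at density 1.13 g/mL: 195,000 g ÷ 1.13 g/mL = 172,600 mL.

173 L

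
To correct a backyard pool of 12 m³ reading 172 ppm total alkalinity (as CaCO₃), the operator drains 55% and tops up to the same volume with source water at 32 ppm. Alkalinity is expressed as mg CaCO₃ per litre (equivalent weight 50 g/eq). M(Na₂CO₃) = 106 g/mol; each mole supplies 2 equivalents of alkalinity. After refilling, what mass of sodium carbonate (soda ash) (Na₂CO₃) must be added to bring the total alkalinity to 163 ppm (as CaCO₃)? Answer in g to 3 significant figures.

Volume: 12 m³ = 12,000 L.
After draining 55% and refilling: 172 × 0.45 + 32 × 0.55 = 95 ppm.
Deficit to target: 163 − 95 = 68 mg/L.
As CaCO₃: 68 mg/L × 12,000 L = 816 g; ÷ 50 g/eq ÷ 2 = 8.16 mol Na₂CO₃.
Mass: 8.16 × 106 = 865 g.

865 g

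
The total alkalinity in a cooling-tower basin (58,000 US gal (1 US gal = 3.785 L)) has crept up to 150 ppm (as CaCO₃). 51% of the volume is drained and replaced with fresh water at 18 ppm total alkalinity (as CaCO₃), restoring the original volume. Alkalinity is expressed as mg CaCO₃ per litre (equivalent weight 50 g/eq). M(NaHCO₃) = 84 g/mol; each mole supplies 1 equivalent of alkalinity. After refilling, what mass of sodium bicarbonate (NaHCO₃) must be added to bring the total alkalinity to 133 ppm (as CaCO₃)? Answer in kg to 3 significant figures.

Volume: 58,000 US gal × 3.785 L/gal = 219,530 L.
After draining 51% and refilling: 150 × 0.49 + 18 × 0.51 = 82.68 ppm.
Deficit to target: 133 − 82.68 = 50.32 mg/L.
As CaCO₃: 50.32 mg/L × 219,530 L = 11,050 g; ÷ 50 g/eq ÷ 1 = 220.9 mol NaHCO₃.
Mass: 220.9 × 84 = 18,560 g.

18.6 kg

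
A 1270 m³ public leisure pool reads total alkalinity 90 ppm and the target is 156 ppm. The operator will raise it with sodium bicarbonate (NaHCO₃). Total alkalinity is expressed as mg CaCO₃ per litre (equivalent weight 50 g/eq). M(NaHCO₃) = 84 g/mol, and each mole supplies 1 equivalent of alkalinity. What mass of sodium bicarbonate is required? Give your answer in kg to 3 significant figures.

Volume: 1270 m³ = 1,270,000 L.
Alkalinity to add: (156 − 90) = 66 mg/L as CaCO₃ × 1,270,000 L = 83,820 g as CaCO₃.
Equivalents: 83,820 g ÷ 50 g/eq = 1676 eq.
NaHCO₃ supplies 1 eq per mole → 1676 mol.
Mass: 1676 mol × 84 g/mol = 140,800 g.

141 kg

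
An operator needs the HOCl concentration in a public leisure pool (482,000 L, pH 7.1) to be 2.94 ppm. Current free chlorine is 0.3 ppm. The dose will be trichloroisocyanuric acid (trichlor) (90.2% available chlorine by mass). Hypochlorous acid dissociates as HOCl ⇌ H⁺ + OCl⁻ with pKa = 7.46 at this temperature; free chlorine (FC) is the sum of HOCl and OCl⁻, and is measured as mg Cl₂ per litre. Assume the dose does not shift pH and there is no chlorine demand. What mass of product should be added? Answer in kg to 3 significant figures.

2.10 kg

[OCl⁻]/[HOCl] = 10^(pH − pKa) = 10^(7.1 − 7.46) = 0.4365; fraction as HOCl = 1/(1 + 0.4365) = 0.6961.
Free chlorine required for 2.94 ppm HOCl: 2.94 / 0.6961 = 4.223 ppm.
FC to add: 4.223 − 0.3 = 3.923 mg/L as Cl₂.
Cl₂ equivalent: 3.923 mg/L × 482,000 L = 1891 g.
Product at 90.2% available Cl: 1891 / 0.902 = 2097 g.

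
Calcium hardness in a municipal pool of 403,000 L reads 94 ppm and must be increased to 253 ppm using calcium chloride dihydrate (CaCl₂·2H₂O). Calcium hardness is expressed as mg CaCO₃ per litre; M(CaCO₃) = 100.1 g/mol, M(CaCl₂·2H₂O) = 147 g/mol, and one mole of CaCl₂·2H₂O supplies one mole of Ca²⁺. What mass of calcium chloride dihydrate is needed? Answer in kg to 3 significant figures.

94.1 kg

Hardness to add: (253 − 94) = 159 mg/L as CaCO₃ × 403,000 L = 64,080 g as CaCO₃.
Moles of Ca²⁺ (1 mol Ca²⁺ ≡ 1 mol CaCO₃): 64,080 / 100.1 g/mol = 640.1 mol.
Mass of CaCl₂·2H₂O: 640.1 × 147 = 94,100 g.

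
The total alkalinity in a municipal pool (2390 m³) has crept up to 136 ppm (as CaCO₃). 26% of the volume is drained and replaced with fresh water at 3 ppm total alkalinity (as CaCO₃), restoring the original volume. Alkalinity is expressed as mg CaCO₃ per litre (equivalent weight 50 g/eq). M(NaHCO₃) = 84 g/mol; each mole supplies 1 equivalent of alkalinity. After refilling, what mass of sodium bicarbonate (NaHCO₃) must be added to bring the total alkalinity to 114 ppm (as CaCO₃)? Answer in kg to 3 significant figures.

50.5 kg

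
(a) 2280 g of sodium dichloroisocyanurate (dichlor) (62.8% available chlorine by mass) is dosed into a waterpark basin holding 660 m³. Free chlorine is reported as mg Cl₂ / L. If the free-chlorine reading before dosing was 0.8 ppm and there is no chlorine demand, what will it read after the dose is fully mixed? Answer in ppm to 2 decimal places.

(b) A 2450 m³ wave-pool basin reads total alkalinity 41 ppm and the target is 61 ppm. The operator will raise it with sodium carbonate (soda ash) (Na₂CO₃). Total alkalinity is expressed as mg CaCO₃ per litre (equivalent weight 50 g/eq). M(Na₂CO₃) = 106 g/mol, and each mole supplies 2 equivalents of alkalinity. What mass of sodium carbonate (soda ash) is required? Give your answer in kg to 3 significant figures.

(a) 2.97 ppm; (b) 51.9 kg

(a) Volume: 660 m³ = 660,000 L.
(a) Available chlorine delivered: 2280 g × 0.628 = 1432 g as Cl₂.
(a) Concentration rise: 1432 g / 660,000 L = 2.169 mg/L = 2.17 ppm.
(a) Final FC: 0.8 + 2.17 = 2.97 ppm.

(b) Volume: 2450 m³ = 2,450,000 L.
(b) Alkalinity to add: (61 − 41) = 20 mg/L as CaCO₃ × 2,450,000 L = 49,000 g as CaCO₃.
(b) Equivalents: 49,000 g ÷ 50 g/eq = 980 eq.
(b) Each mole of Na₂CO₃ supplies 2 eq, so 980 / 2 = 490 mol.
(b) Mass: 490 mol × 106 g/mol = 51,940 g.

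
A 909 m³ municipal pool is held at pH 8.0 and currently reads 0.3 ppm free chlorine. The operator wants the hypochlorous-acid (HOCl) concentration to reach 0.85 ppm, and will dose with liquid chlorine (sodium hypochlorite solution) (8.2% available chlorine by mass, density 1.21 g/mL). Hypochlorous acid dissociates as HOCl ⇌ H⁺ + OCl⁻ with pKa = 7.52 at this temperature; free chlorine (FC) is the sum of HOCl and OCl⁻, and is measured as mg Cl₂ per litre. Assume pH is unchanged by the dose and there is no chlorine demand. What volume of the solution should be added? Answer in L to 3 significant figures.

28.6 L

Volume: 909 m³ = 909,000 L.
[OCl⁻]/[HOCl] = 10^(pH − pKa) = 10^(8.0 − 7.52) = 3.02; fraction as HOCl = 1/(1 + 3.02) = 0.2488.
Free chlorine required for 0.85 ppm HOCl: 0.85 / 0.2488 = 3.417 ppm.
FC to add: 3.417 − 0.3 = 3.117 mg/L as Cl₂.
Cl₂ equivalent: 3.117 mg/L × 909,000 L = 2833 g.
Product at 8.2% available Cl: 2833 / 0.082 = 34,550 g.
Volume: 34,550 g ÷ 1.21 g/mL = 28,560 mL.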